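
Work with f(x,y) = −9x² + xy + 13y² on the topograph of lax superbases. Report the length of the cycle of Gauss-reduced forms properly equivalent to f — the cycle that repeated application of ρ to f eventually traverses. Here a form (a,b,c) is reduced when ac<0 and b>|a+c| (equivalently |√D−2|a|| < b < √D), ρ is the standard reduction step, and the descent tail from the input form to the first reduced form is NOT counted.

D = 469, ⌊√D⌋ = 21
descent: ρ → (13,-1,-9)
descent: ρ → (-9,19,3)  [lands on river]
river: ρ → (3,17,-15)
river: ρ → (-15,13,5)
river: ρ → (5,17,-9)
ρ-cycle length = 4 (tail of 2 descent steps not counted)

4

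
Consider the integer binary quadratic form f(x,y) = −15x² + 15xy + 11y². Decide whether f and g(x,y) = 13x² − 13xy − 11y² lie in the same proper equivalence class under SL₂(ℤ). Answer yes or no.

D₁ = 885, D₂ = 741
discriminants differ ⇒ not SL₂(ℤ)-equivalent

no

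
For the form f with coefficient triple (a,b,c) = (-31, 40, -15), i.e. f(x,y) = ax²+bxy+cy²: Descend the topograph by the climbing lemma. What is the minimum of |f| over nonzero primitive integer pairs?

translate: b→22 (≡-40 mod 62), so (31,-40,15)→(31,22,6)
flip: (31,22,6)→(6,-22,31)
translate: b→2 (≡-22 mod 12), so (6,-22,31)→(6,2,11)
reduced (well bottom): (6,2,11) with a≤c, −a<b≤a
well minimum |f| = |-6| = 6 (negative-definite)

6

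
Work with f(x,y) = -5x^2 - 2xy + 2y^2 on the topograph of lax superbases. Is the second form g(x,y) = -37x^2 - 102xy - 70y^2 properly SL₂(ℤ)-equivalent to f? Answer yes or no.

D₁ = 44, D₂ = 44
river cycle of f (length 2): (2, 6, -1), (-1, 6, 2)
river cycle of g (length 2): (2, 6, -1), (-1, 6, 2)
cycles coincide ⇒ equivalent

yes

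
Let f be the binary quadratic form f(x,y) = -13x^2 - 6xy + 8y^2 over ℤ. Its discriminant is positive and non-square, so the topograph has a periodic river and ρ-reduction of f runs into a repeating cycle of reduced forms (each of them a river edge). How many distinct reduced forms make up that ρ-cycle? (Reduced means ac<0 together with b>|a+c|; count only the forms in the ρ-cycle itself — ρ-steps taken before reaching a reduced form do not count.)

D = 452, ⌊√D⌋ = 21
descent: ρ → (8,6,-13)  [lands on river]
river: ρ → (-13,20,1)
river: ρ → (1,20,-13)
river: ρ → (-13,6,8)
river: ρ → (8,10,-11)
river: ρ → (-11,12,7)
river: ρ → (7,16,-7)
river: ρ → (-7,12,11)
river: ρ → (11,10,-8)
river: ρ → (-8,6,13)
river: ρ → (13,20,-1)
river: ρ → (-1,20,13)
river: ρ → (13,6,-8)
river: ρ → (-8,10,11)
river: ρ → (11,12,-7)
river: ρ → (-7,16,7)
river: ρ → (7,12,-11)
river: ρ → (-11,10,8)
ρ-cycle length = 18 (tail of 1 descent step not counted)

18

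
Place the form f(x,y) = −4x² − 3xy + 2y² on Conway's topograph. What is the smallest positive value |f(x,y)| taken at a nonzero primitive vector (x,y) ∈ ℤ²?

descent: ρ → (2,3,-4)  [lands on river]
river: ρ → (-4,5,1)
river: ρ → (1,5,-4)
river: ρ → (-4,3,2)
river: ρ → (2,5,-2)
river: ρ → (-2,3,4)
river: ρ → (4,5,-1)
river: ρ → (-1,5,4)
river: ρ → (4,3,-2)
river: ρ → (-2,5,2)
closes: descent 1, river 10
min |a| on river = 1

1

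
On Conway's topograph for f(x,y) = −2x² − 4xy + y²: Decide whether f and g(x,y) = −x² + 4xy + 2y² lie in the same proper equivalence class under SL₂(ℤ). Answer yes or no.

D₁ = 24, D₂ = 24
river cycle of f (length 2): (1, 4, -2), (-2, 4, 1)
river cycle of g (length 2): (2, 4, -1), (-1, 4, 2)
cycles differ ⇒ inequivalent

no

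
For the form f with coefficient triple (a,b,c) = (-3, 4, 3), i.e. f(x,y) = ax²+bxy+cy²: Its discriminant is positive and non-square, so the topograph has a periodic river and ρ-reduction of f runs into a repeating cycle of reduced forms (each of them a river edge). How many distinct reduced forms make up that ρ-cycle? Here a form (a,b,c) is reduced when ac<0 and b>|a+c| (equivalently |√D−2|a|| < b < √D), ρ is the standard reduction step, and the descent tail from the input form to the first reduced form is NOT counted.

D = 52, ⌊√D⌋ = 7
river: ρ → (3,2,-4)
river: ρ → (-4,6,1)
river: ρ → (1,6,-4)
river: ρ → (-4,2,3)
river: ρ → (3,4,-3)
river: ρ → (-3,2,4)
river: ρ → (4,6,-1)
river: ρ → (-1,6,4)
river: ρ → (4,2,-3)
river: ρ → (-3,4,3)
ρ-cycle length = 10 (tail of 0 descent steps not counted)

10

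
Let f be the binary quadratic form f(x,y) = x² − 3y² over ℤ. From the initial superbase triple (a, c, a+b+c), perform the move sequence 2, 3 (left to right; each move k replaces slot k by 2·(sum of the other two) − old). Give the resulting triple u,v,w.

start (1,-3,-2) = (f(1,0),f(0,1),f(1,1))
replace slot 2: 2·(1+(-2)) − (-3) = 1 → (1,1,-2)
replace slot 3: 2·(1+1) − (-2) = 6 → (1,1,6)

1,1,6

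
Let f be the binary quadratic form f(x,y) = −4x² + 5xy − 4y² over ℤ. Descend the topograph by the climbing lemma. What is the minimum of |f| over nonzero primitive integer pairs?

translate: b→3 (≡-5 mod 8), so (4,-5,4)→(4,3,3)
flip: (4,3,3)→(3,-3,4)
translate: b→3 (≡-3 mod 6), so (3,-3,4)→(3,3,4)
reduced (well bottom): (3,3,4) with a≤c, −a<b≤a
well minimum |f| = |-3| = 3 (negative-definite)

3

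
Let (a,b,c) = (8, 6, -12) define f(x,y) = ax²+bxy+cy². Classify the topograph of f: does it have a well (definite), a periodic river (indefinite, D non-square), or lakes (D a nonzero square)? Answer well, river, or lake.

D = b²−4ac = 6² − 4·8·(-12) = 420
D > 0 non-square ⇒ indefinite ⇒ periodic river

river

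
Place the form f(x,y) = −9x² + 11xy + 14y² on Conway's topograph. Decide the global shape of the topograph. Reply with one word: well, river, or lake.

D = b²−4ac = 11² − 4·(-9)·14 = 625
D = 25² is a perfect square ⇒ form factors over ℤ ⇒ lakes

lake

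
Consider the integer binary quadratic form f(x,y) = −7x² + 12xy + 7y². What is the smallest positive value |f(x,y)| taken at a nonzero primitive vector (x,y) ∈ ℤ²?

river: ρ → (7,16,-3)
river: ρ → (-3,14,12)
river: ρ → (12,10,-5)
river: ρ → (-5,10,12)
river: ρ → (12,14,-3)
river: ρ → (-3,16,7)
river: ρ → (7,12,-7)
river: ρ → (-7,16,3)
river: ρ → (3,14,-12)
river: ρ → (-12,10,5)
river: ρ → (5,10,-12)
river: ρ → (-12,14,3)
river: ρ → (3,16,-7)
river: ρ → (-7,12,7)
closes: descent 0, river 14
min |a| on river = 3

3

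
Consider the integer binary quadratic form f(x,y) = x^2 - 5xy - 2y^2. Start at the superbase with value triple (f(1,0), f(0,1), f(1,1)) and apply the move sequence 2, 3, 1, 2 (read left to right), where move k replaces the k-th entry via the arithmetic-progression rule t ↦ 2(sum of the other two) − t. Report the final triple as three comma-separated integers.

start (1,-2,-6) = (f(1,0),f(0,1),f(1,1))
replace slot 2: 2·(1+(-6)) − (-2) = -8 → (1,-8,-6)
replace slot 3: 2·(1+(-8)) − (-6) = -8 → (1,-8,-8)
replace slot 1: 2·((-8)+(-8)) − 1 = -33 → (-33,-8,-8)
replace slot 2: 2·((-33)+(-8)) − (-8) = -74 → (-33,-74,-8)

-33,-74,-8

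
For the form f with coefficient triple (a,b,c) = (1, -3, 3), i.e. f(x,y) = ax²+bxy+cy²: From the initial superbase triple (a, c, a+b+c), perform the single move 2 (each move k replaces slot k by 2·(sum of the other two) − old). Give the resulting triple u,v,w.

start (1,3,1) = (f(1,0),f(0,1),f(1,1))
replace slot 2: 2·(1+1) − 3 = 1 → (1,1,1)

1,1,1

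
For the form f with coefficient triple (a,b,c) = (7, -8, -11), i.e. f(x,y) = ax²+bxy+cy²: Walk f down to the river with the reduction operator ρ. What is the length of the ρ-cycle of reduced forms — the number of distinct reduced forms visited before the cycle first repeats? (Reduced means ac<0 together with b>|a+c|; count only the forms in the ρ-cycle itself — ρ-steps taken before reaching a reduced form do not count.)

D = 372, ⌊√D⌋ = 19
descent: ρ → (-11,8,7)  [lands on river]
river: ρ → (7,6,-12)
river: ρ → (-12,18,1)
river: ρ → (1,18,-12)
river: ρ → (-12,6,7)
river: ρ → (7,8,-11)
river: ρ → (-11,14,4)
river: ρ → (4,18,-3)
river: ρ → (-3,18,4)
river: ρ → (4,14,-11)
ρ-cycle length = 10 (tail of 1 descent step not counted)

10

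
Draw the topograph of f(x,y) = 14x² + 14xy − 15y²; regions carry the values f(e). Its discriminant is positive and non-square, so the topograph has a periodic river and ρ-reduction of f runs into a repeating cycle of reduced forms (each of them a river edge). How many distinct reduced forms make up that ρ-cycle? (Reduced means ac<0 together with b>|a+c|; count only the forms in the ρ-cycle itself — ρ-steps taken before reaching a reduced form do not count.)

D = 1036, ⌊√D⌋ = 32
river: ρ → (-15,16,13)
river: ρ → (13,10,-18)
river: ρ → (-18,26,5)
river: ρ → (5,24,-23)
river: ρ → (-23,22,6)
river: ρ → (6,26,-15)
river: ρ → (-15,4,17)
river: ρ → (17,30,-2)
river: ρ → (-2,30,17)
river: ρ → (17,4,-15)
river: ρ → (-15,26,6)
river: ρ → (6,22,-23)
river: ρ → (-23,24,5)
river: ρ → (5,26,-18)
river: ρ → (-18,10,13)
river: ρ → (13,16,-15)
river: ρ → (-15,14,14)
river: ρ → (14,14,-15)
ρ-cycle length = 18 (tail of 0 descent steps not counted)

18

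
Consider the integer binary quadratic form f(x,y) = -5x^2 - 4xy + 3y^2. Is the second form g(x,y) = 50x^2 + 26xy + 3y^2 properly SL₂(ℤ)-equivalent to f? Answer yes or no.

D₁ = 76, D₂ = 76
river cycle of f (length 6): (3, 4, -5), (-5, 6, 2), (2, 6, -5), (-5, 4, 3), (3, 8, -1), (-1, 8, 3)
river cycle of g (length 6): (3, 4, -5), (-5, 6, 2), (2, 6, -5), (-5, 4, 3), (3, 8, -1), (-1, 8, 3)
cycles coincide ⇒ equivalent

yes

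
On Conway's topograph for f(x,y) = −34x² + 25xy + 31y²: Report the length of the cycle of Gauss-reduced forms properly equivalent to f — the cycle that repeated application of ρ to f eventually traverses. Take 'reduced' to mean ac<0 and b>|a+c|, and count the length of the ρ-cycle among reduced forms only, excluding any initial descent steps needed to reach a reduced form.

D = 4841, ⌊√D⌋ = 69
river: ρ → (31,37,-28)
river: ρ → (-28,19,40)
river: ρ → (40,61,-7)
river: ρ → (-7,65,22)
river: ρ → (22,67,-4)
river: ρ → (-4,69,5)
river: ρ → (5,61,-56)
river: ρ → (-56,51,10)
river: ρ → (10,69,-2)
river: ρ → (-2,67,44)
river: ρ → (44,21,-25)
river: ρ → (-25,29,40)
river: ρ → (40,51,-14)
river: ρ → (-14,61,20)
river: ρ → (20,59,-17)
river: ρ → (-17,43,44)
river: ρ → (44,45,-16)
river: ρ → (-16,51,35)
river: ρ → (35,19,-32)
river: ρ → (-32,45,22)
river: ρ → (22,43,-34)
river: ρ → (-34,25,31)
ρ-cycle length = 22 (tail of 0 descent steps not counted)

22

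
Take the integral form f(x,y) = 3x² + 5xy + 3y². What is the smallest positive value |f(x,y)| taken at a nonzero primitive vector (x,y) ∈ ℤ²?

translate: b→-1 (≡5 mod 6), so (3,5,3)→(3,-1,1)
flip: (3,-1,1)→(1,1,3)
reduced (well bottom): (1,1,3) with a≤c, −a<b≤a
well minimum = a = 1

1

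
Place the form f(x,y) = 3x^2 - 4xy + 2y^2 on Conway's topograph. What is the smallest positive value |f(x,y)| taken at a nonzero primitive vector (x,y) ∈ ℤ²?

translate: b→2 (≡-4 mod 6), so (3,-4,2)→(3,2,1)
flip: (3,2,1)→(1,-2,3)
translate: b→0 (≡-2 mod 2), so (1,-2,3)→(1,0,2)
reduced (well bottom): (1,0,2) with a≤c, −a<b≤a
well minimum = a = 1

1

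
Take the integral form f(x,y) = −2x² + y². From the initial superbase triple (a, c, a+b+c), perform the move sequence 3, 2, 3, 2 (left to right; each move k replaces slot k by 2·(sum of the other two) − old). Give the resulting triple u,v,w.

start (-2,1,-1) = (f(1,0),f(0,1),f(1,1))
replace slot 3: 2·((-2)+1) − (-1) = -1 → (-2,1,-1)
replace slot 2: 2·((-2)+(-1)) − 1 = -7 → (-2,-7,-1)
replace slot 3: 2·((-2)+(-7)) − (-1) = -17 → (-2,-7,-17)
replace slot 2: 2·((-2)+(-17)) − (-7) = -31 → (-2,-31,-17)

-2,-31,-17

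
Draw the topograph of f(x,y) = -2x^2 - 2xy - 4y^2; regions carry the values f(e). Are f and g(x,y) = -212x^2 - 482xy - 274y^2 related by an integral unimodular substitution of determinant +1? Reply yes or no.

D₁ = -28, D₂ = -28
f is negative-definite; reduce −f:
−f: reduced (well bottom): (2,2,4) with a≤c, −a<b≤a
flip sign back: reduced form of f is (-2,-2,-4)
g is negative-definite; reduce −g:
−g: translate: b→58 (≡482 mod 424), so (212,482,274)→(212,58,4)
−g: flip: (212,58,4)→(4,-58,212)
−g: translate: b→-2 (≡-58 mod 8), so (4,-58,212)→(4,-2,2)
−g: flip: (4,-2,2)→(2,2,4)
−g: reduced (well bottom): (2,2,4) with a≤c, −a<b≤a
flip sign back: reduced form of g is (-2,-2,-4)
reduced forms (-2, -2, -4) vs (-2, -2, -4) ⇒ equivalent

yes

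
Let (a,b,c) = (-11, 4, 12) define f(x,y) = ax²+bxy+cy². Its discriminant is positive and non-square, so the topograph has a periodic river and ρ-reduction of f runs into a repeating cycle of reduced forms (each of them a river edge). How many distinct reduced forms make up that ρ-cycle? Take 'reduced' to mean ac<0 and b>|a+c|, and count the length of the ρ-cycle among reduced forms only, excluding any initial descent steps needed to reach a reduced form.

D = 544, ⌊√D⌋ = 23
river: ρ → (12,20,-3)
river: ρ → (-3,22,5)
river: ρ → (5,18,-11)
river: ρ → (-11,4,12)
ρ-cycle length = 4 (tail of 0 descent steps not counted)

4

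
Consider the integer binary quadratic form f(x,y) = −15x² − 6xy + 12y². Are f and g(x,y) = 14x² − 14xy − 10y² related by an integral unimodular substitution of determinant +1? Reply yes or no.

D₁ = 756, D₂ = 756
river cycle of f (length 6): (12, 6, -15), (-15, 24, 3), (3, 24, -15), (-15, 6, 12), (12, 18, -9), (-9, 18, 12)
river cycle of g (length 4): (-10, 14, 14), (14, 14, -10), (-10, 26, 2), (2, 26, -10)
cycles differ ⇒ inequivalent

no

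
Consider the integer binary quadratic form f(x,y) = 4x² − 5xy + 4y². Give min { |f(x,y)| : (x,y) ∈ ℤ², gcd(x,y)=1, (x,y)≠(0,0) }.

translate: b→3 (≡-5 mod 8), so (4,-5,4)→(4,3,3)
flip: (4,3,3)→(3,-3,4)
translate: b→3 (≡-3 mod 6), so (3,-3,4)→(3,3,4)
reduced (well bottom): (3,3,4) with a≤c, −a<b≤a
well minimum = a = 3

3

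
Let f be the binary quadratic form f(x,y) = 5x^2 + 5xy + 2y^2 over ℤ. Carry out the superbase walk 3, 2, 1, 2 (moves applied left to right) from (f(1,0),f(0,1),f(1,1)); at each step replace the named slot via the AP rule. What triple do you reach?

start (5,2,12) = (f(1,0),f(0,1),f(1,1))
replace slot 3: 2·(5+2) − 12 = 2 → (5,2,2)
replace slot 2: 2·(5+2) − 2 = 12 → (5,12,2)
replace slot 1: 2·(12+2) − 5 = 23 → (23,12,2)
replace slot 2: 2·(23+2) − 12 = 38 → (23,38,2)

23,38,2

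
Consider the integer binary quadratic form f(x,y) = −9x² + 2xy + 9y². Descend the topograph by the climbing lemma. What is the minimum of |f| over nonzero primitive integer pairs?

river: ρ → (9,16,-2)
river: ρ → (-2,16,9)
river: ρ → (9,2,-9)
river: ρ → (-9,16,2)
river: ρ → (2,16,-9)
river: ρ → (-9,2,9)
closes: descent 0, river 6
min |a| on river = 2

2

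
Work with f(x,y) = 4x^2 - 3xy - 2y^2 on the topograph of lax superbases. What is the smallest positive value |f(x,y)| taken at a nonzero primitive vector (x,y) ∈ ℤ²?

descent: ρ → (-2,3,4)  [lands on river]
river: ρ → (4,5,-1)
river: ρ → (-1,5,4)
river: ρ → (4,3,-2)
river: ρ → (-2,5,2)
river: ρ → (2,3,-4)
river: ρ → (-4,5,1)
river: ρ → (1,5,-4)
river: ρ → (-4,3,2)
river: ρ → (2,5,-2)
closes: descent 1, river 10
min |a| on river = 1

1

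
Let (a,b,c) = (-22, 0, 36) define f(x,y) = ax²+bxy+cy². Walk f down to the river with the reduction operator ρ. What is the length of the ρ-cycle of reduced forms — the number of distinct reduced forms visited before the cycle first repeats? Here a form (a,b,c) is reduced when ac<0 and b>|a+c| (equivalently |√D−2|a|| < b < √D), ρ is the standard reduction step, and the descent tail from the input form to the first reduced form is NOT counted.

D = 3168, ⌊√D⌋ = 56
descent: ρ → (36,0,-22)
descent: ρ → (-22,44,14)  [lands on river]
river: ρ → (14,40,-28)
river: ρ → (-28,16,26)
river: ρ → (26,36,-18)
river: ρ → (-18,36,26)
river: ρ → (26,16,-28)
river: ρ → (-28,40,14)
river: ρ → (14,44,-22)
ρ-cycle length = 8 (tail of 2 descent steps not counted)

8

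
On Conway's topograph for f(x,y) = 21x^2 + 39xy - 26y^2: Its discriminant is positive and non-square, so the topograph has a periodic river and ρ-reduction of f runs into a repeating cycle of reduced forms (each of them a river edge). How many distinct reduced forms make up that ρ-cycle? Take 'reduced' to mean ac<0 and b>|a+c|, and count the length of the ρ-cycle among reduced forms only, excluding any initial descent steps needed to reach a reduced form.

D = 3705, ⌊√D⌋ = 60
river: ρ → (-26,13,34)
river: ρ → (34,55,-5)
river: ρ → (-5,55,34)
river: ρ → (34,13,-26)
river: ρ → (-26,39,21)
river: ρ → (21,45,-20)
river: ρ → (-20,35,31)
river: ρ → (31,27,-24)
river: ρ → (-24,21,34)
river: ρ → (34,47,-11)
river: ρ → (-11,41,46)
river: ρ → (46,51,-6)
river: ρ → (-6,57,19)
river: ρ → (19,57,-6)
river: ρ → (-6,51,46)
river: ρ → (46,41,-11)
river: ρ → (-11,47,34)
river: ρ → (34,21,-24)
river: ρ → (-24,27,31)
river: ρ → (31,35,-20)
river: ρ → (-20,45,21)
river: ρ → (21,39,-26)
ρ-cycle length = 22 (tail of 0 descent steps not counted)

22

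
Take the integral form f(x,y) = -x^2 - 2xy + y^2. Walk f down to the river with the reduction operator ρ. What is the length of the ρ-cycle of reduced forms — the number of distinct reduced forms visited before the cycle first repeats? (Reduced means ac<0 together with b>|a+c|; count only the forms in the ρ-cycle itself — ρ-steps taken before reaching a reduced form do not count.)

D = 8, ⌊√D⌋ = 2
descent: ρ → (1,2,-1)  [lands on river]
river: ρ → (-1,2,1)
ρ-cycle length = 2 (tail of 1 descent step not counted)

2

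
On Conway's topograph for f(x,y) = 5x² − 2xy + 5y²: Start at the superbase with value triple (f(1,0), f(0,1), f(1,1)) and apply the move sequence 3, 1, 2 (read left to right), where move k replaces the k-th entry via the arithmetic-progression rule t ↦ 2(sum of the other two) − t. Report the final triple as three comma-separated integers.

start (5,5,8) = (f(1,0),f(0,1),f(1,1))
replace slot 3: 2·(5+5) − 8 = 12 → (5,5,12)
replace slot 1: 2·(5+12) − 5 = 29 → (29,5,12)
replace slot 2: 2·(29+12) − 5 = 77 → (29,77,12)

29,77,12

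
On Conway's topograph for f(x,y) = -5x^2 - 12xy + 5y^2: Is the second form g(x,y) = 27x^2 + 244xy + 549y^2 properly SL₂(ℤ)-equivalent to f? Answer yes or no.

D₁ = 244, D₂ = 244
river cycle of f (length 22): (5, 12, -5), (-5, 8, 9), (9, 10, -4), (-4, 14, 3), (3, 10, -12), (-12, 14, 1), (1, 14, -12), (-12, 10, 3), (3, 14, -4), (-4, 10, 9), … (12 more)
river cycle of g (length 22): (4, 10, -9), (-9, 8, 5), (5, 12, -5), (-5, 8, 9), (9, 10, -4), (-4, 14, 3), (3, 10, -12), (-12, 14, 1), (1, 14, -12), (-12, 10, 3), … (12 more)
cycles coincide ⇒ equivalent

yes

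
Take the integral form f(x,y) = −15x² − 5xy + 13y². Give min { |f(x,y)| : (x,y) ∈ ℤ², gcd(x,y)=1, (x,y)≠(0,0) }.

descent: ρ → (13,5,-15)  [lands on river]
river: ρ → (-15,25,3)
river: ρ → (3,23,-23)
river: ρ → (-23,23,3)
river: ρ → (3,25,-15)
river: ρ → (-15,5,13)
river: ρ → (13,21,-7)
river: ρ → (-7,21,13)
closes: descent 1, river 8
min |a| on river = 3

3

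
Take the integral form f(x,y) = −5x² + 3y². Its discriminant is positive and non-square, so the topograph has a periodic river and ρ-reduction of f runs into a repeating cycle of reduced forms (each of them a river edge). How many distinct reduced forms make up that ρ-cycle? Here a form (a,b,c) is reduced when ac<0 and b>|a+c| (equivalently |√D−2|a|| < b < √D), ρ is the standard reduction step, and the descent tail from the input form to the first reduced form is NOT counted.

D = 60, ⌊√D⌋ = 7
descent: ρ → (3,6,-2)  [lands on river]
river: ρ → (-2,6,3)
ρ-cycle length = 2 (tail of 1 descent step not counted)

2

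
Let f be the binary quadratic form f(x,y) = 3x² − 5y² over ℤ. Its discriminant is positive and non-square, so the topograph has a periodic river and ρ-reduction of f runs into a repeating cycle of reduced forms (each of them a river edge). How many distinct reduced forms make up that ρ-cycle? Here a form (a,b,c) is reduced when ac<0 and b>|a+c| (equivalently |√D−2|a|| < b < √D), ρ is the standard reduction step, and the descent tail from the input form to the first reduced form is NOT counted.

D = 60, ⌊√D⌋ = 7
descent: ρ → (-5,0,3)
descent: ρ → (3,6,-2)  [lands on river]
river: ρ → (-2,6,3)
ρ-cycle length = 2 (tail of 2 descent steps not counted)

2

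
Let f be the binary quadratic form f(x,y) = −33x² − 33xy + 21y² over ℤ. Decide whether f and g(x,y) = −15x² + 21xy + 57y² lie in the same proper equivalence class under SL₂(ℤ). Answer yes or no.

D₁ = 3861, D₂ = 3861
river cycle of f (length 6): (21, 33, -33), (-33, 33, 21), (21, 51, -15), (-15, 39, 39), (39, 39, -15), (-15, 51, 21)
river cycle of g (length 6): (-15, 51, 21), (21, 33, -33), (-33, 33, 21), (21, 51, -15), (-15, 39, 39), (39, 39, -15)
cycles coincide ⇒ equivalent

yes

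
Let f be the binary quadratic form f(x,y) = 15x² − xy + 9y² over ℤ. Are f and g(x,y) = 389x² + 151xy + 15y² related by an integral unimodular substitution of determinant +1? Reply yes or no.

D₁ = -539, D₂ = -539
f: flip: (15,-1,9)→(9,1,15)
f: reduced (well bottom): (9,1,15) with a≤c, −a<b≤a
g: flip: (389,151,15)→(15,-151,389)
g: translate: b→-1 (≡-151 mod 30), so (15,-151,389)→(15,-1,9)
g: flip: (15,-1,9)→(9,1,15)
g: reduced (well bottom): (9,1,15) with a≤c, −a<b≤a
reduced forms (9, 1, 15) vs (9, 1, 15) ⇒ equivalent

yes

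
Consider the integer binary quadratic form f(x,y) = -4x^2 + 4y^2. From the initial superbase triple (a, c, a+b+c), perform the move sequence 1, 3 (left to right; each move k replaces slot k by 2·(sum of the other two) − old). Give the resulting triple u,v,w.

start (-4,4,0) = (f(1,0),f(0,1),f(1,1))
replace slot 1: 2·(4+0) − (-4) = 12 → (12,4,0)
replace slot 3: 2·(12+4) − 0 = 32 → (12,4,32)

12,4,32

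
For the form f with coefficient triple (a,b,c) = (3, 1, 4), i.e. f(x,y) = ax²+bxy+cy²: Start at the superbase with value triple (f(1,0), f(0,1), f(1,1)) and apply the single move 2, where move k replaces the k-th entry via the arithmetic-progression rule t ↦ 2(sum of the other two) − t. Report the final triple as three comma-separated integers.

start (3,4,8) = (f(1,0),f(0,1),f(1,1))
replace slot 2: 2·(3+8) − 4 = 18 → (3,18,8)

3,18,8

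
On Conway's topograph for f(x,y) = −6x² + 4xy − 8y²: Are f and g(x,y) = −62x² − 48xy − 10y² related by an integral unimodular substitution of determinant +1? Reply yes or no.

D₁ = -176, D₂ = -176
f is negative-definite; reduce −f:
−f: reduced (well bottom): (6,-4,8) with a≤c, −a<b≤a
flip sign back: reduced form of f is (-6,4,-8)
g is negative-definite; reduce −g:
−g: flip: (62,48,10)→(10,-48,62)
−g: translate: b→-8 (≡-48 mod 20), so (10,-48,62)→(10,-8,6)
−g: flip: (10,-8,6)→(6,8,10)
−g: translate: b→-4 (≡8 mod 12), so (6,8,10)→(6,-4,8)
−g: reduced (well bottom): (6,-4,8) with a≤c, −a<b≤a
flip sign back: reduced form of g is (-6,4,-8)
reduced forms (-6, 4, -8) vs (-6, 4, -8) ⇒ equivalent

yes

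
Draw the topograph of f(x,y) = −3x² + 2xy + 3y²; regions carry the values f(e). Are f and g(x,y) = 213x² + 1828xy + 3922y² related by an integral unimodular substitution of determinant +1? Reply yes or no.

D₁ = 40, D₂ = 40
river cycle of f (length 6): (3, 4, -2), (-2, 4, 3), (3, 2, -3), (-3, 4, 2), (2, 4, -3), (-3, 2, 3)
river cycle of g (length 6): (3, 4, -2), (-2, 4, 3), (3, 2, -3), (-3, 4, 2), (2, 4, -3), (-3, 2, 3)
cycles coincide ⇒ equivalent

yes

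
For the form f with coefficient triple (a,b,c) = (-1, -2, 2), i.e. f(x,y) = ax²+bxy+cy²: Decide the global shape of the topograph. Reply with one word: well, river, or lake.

D = b²−4ac = (-2)² − 4·(-1)·2 = 12
D > 0 non-square ⇒ indefinite ⇒ periodic river

river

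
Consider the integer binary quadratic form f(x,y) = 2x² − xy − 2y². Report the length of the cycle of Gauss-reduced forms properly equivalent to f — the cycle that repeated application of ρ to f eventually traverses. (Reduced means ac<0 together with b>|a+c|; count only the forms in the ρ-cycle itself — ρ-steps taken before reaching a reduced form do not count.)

D = 17, ⌊√D⌋ = 4
descent: ρ → (-2,1,2)  [lands on river]
river: ρ → (2,3,-1)
river: ρ → (-1,3,2)
river: ρ → (2,1,-2)
river: ρ → (-2,3,1)
river: ρ → (1,3,-2)
ρ-cycle length = 6 (tail of 1 descent step not counted)

6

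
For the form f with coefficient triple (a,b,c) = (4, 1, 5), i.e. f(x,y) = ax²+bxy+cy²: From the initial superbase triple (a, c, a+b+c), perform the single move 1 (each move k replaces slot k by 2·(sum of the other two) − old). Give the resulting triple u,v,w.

start (4,5,10) = (f(1,0),f(0,1),f(1,1))
replace slot 1: 2·(5+10) − 4 = 26 → (26,5,10)

26,5,10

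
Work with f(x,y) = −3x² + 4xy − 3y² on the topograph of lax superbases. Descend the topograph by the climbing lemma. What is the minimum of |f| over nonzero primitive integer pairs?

translate: b→2 (≡-4 mod 6), so (3,-4,3)→(3,2,2)
flip: (3,2,2)→(2,-2,3)
translate: b→2 (≡-2 mod 4), so (2,-2,3)→(2,2,3)
reduced (well bottom): (2,2,3) with a≤c, −a<b≤a
well minimum |f| = |-2| = 2 (negative-definite)

2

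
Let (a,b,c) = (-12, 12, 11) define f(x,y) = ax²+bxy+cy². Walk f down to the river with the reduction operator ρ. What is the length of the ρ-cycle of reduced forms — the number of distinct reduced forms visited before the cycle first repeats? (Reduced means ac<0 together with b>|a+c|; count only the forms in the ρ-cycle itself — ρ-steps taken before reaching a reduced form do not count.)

D = 672, ⌊√D⌋ = 25
river: ρ → (11,10,-13)
river: ρ → (-13,16,8)
river: ρ → (8,16,-13)
river: ρ → (-13,10,11)
river: ρ → (11,12,-12)
river: ρ → (-12,12,11)
ρ-cycle length = 6 (tail of 0 descent steps not counted)

6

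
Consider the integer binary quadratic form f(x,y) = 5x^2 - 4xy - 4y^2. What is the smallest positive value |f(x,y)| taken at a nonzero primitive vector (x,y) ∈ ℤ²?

descent: ρ → (-4,4,5)  [lands on river]
river: ρ → (5,6,-3)
river: ρ → (-3,6,5)
river: ρ → (5,4,-4)
closes: descent 1, river 4
min |a| on river = 3

3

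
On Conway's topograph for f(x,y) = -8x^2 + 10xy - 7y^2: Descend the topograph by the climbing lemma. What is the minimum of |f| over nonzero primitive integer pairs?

translate: b→6 (≡-10 mod 16), so (8,-10,7)→(8,6,5)
flip: (8,6,5)→(5,-6,8)
translate: b→4 (≡-6 mod 10), so (5,-6,8)→(5,4,7)
reduced (well bottom): (5,4,7) with a≤c, −a<b≤a
well minimum |f| = |-5| = 5 (negative-definite)

5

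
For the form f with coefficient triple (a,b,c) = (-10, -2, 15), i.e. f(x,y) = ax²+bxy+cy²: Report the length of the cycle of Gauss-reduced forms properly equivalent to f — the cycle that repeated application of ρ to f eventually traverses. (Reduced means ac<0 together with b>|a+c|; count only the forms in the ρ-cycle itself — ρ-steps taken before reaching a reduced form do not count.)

D = 604, ⌊√D⌋ = 24
descent: ρ → (15,2,-10)
descent: ρ → (-10,18,7)  [lands on river]
river: ρ → (7,24,-1)
river: ρ → (-1,24,7)
river: ρ → (7,18,-10)
river: ρ → (-10,22,3)
river: ρ → (3,20,-17)
river: ρ → (-17,14,6)
river: ρ → (6,22,-5)
river: ρ → (-5,18,14)
river: ρ → (14,10,-9)
river: ρ → (-9,8,15)
river: ρ → (15,22,-2)
river: ρ → (-2,22,15)
river: ρ → (15,8,-9)
river: ρ → (-9,10,14)
river: ρ → (14,18,-5)
river: ρ → (-5,22,6)
river: ρ → (6,14,-17)
river: ρ → (-17,20,3)
river: ρ → (3,22,-10)
ρ-cycle length = 20 (tail of 2 descent steps not counted)

20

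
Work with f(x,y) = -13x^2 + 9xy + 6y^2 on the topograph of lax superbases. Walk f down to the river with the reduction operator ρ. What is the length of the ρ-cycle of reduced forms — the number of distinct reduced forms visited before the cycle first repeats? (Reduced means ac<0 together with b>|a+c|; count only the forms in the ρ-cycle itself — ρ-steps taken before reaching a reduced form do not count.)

D = 393, ⌊√D⌋ = 19
river: ρ → (6,15,-7)
river: ρ → (-7,13,8)
river: ρ → (8,19,-1)
river: ρ → (-1,19,8)
river: ρ → (8,13,-7)
river: ρ → (-7,15,6)
river: ρ → (6,9,-13)
river: ρ → (-13,17,2)
river: ρ → (2,19,-4)
river: ρ → (-4,13,14)
river: ρ → (14,15,-3)
river: ρ → (-3,15,14)
river: ρ → (14,13,-4)
river: ρ → (-4,19,2)
river: ρ → (2,17,-13)
river: ρ → (-13,9,6)
ρ-cycle length = 16 (tail of 0 descent steps not counted)

16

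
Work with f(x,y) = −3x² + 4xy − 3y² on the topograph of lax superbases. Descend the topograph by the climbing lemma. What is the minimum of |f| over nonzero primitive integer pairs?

translate: b→2 (≡-4 mod 6), so (3,-4,3)→(3,2,2)
flip: (3,2,2)→(2,-2,3)
translate: b→2 (≡-2 mod 4), so (2,-2,3)→(2,2,3)
reduced (well bottom): (2,2,3) with a≤c, −a<b≤a
well minimum |f| = |-2| = 2 (negative-definite)

2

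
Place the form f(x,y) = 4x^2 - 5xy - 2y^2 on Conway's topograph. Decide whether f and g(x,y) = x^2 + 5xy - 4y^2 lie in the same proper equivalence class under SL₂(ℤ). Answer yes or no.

D₁ = 57, D₂ = 41
discriminants differ ⇒ not SL₂(ℤ)-equivalent

no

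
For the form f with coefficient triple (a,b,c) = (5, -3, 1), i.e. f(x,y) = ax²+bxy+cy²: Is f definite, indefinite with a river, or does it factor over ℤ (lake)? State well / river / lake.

D = b²−4ac = (-3)² − 4·5·1 = -11
D < 0 ⇒ definite ⇒ every region one sign ⇒ single well

well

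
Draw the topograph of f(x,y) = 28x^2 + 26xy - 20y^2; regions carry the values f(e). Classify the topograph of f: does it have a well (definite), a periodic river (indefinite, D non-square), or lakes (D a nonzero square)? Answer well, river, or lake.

D = b²−4ac = 26² − 4·28·(-20) = 2916
D = 54² is a perfect square ⇒ form factors over ℤ ⇒ lakes

lake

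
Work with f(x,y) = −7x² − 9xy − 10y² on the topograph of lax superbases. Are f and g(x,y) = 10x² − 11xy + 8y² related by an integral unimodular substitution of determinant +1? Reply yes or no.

D₁ = -199, D₂ = -199
f is negative-definite; reduce −f:
−f: translate: b→-5 (≡9 mod 14), so (7,9,10)→(7,-5,8)
−f: reduced (well bottom): (7,-5,8) with a≤c, −a<b≤a
flip sign back: reduced form of f is (-7,5,-8)
g: translate: b→9 (≡-11 mod 20), so (10,-11,8)→(10,9,7)
g: flip: (10,9,7)→(7,-9,10)
g: translate: b→5 (≡-9 mod 14), so (7,-9,10)→(7,5,8)
g: reduced (well bottom): (7,5,8) with a≤c, −a<b≤a
reduced forms (-7, 5, -8) vs (7, 5, 8) ⇒ inequivalent

no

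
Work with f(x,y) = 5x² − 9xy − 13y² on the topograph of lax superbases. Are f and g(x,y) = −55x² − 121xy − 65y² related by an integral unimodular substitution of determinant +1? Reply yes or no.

D₁ = 341, D₂ = 341
river cycle of f (length 6): (-13, 9, 5), (5, 11, -11), (-11, 11, 5), (5, 9, -13), (-13, 17, 1), (1, 17, -13)
river cycle of g (length 6): (1, 17, -13), (-13, 9, 5), (5, 11, -11), (-11, 11, 5), (5, 9, -13), (-13, 17, 1)
cycles coincide ⇒ equivalent

yes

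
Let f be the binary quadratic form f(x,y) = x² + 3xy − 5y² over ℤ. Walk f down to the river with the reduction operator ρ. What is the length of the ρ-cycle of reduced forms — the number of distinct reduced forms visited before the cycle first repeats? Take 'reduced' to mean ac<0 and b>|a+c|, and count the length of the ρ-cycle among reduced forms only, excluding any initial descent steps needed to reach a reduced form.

D = 29, ⌊√D⌋ = 5
descent: ρ → (-5,-3,1)
descent: ρ → (1,5,-1)  [lands on river]
river: ρ → (-1,5,1)
ρ-cycle length = 2 (tail of 2 descent steps not counted)

2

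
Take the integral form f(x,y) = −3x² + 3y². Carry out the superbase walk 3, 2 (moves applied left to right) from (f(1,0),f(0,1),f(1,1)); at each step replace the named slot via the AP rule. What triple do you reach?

start (-3,3,0) = (f(1,0),f(0,1),f(1,1))
replace slot 3: 2·((-3)+3) − 0 = 0 → (-3,3,0)
replace slot 2: 2·((-3)+0) − 3 = -9 → (-3,-9,0)

-3,-9,0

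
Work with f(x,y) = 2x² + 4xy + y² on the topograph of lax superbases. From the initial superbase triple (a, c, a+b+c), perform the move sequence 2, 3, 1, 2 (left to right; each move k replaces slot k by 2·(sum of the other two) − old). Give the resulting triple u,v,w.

start (2,1,7) = (f(1,0),f(0,1),f(1,1))
replace slot 2: 2·(2+7) − 1 = 17 → (2,17,7)
replace slot 3: 2·(2+17) − 7 = 31 → (2,17,31)
replace slot 1: 2·(17+31) − 2 = 94 → (94,17,31)
replace slot 2: 2·(94+31) − 17 = 233 → (94,233,31)

94,233,31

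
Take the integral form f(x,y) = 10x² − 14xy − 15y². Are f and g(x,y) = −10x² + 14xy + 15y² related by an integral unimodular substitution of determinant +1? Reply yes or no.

D₁ = 796, D₂ = 796
river cycle of f (length 20): (-15, 14, 10), (10, 26, -3), (-3, 28, 1), (1, 28, -3), (-3, 26, 10), (10, 14, -15), (-15, 16, 9), (9, 20, -11), (-11, 24, 5), (5, 26, -6), … (10 more)
river cycle of g (length 20): (15, 16, -9), (-9, 20, 11), (11, 24, -5), (-5, 26, 6), (6, 22, -13), (-13, 4, 15), (15, 26, -2), (-2, 26, 15), (15, 4, -13), (-13, 22, 6), … (10 more)
cycles differ ⇒ inequivalent

no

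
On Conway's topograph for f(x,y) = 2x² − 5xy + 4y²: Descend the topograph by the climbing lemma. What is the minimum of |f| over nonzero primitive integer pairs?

translate: b→-1 (≡-5 mod 4), so (2,-5,4)→(2,-1,1)
flip: (2,-1,1)→(1,1,2)
reduced (well bottom): (1,1,2) with a≤c, −a<b≤a
well minimum = a = 1

1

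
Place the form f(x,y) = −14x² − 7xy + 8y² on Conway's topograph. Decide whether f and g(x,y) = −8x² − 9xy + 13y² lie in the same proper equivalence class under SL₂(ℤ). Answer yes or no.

D₁ = 497, D₂ = 497
river cycle of f (length 14): (8, 7, -14), (-14, 21, 1), (1, 21, -14), (-14, 7, 8), (8, 9, -13), (-13, 17, 4), (4, 15, -17), (-17, 19, 2), (2, 21, -7), (-7, 21, 2), … (4 more)
river cycle of g (length 14): (13, 9, -8), (-8, 7, 14), (14, 21, -1), (-1, 21, 14), (14, 7, -8), (-8, 9, 13), (13, 17, -4), (-4, 15, 17), (17, 19, -2), (-2, 21, 7), … (4 more)
cycles differ ⇒ inequivalent

no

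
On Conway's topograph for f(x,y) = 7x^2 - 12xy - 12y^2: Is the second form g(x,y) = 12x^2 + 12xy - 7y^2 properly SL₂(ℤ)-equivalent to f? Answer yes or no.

D₁ = 480, D₂ = 480
river cycle of f (length 4): (-12, 12, 7), (7, 16, -8), (-8, 16, 7), (7, 12, -12)
river cycle of g (length 4): (-7, 16, 8), (8, 16, -7), (-7, 12, 12), (12, 12, -7)
cycles differ ⇒ inequivalent

no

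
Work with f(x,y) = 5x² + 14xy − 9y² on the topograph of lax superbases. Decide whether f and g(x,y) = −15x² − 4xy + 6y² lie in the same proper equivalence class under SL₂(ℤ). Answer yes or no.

D₁ = 376, D₂ = 376
river cycle of f (length 16): (-9, 4, 10), (10, 16, -3), (-3, 14, 15), (15, 16, -2), (-2, 16, 15), (15, 14, -3), (-3, 16, 10), (10, 4, -9), (-9, 14, 5), (5, 16, -6), … (6 more)
river cycle of g (length 16): (6, 16, -5), (-5, 14, 9), (9, 4, -10), (-10, 16, 3), (3, 14, -15), (-15, 16, 2), (2, 16, -15), (-15, 14, 3), (3, 16, -10), (-10, 4, 9), … (6 more)
cycles differ ⇒ inequivalent

no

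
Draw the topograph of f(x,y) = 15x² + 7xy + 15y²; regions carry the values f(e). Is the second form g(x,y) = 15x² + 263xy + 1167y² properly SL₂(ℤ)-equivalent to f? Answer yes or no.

D₁ = -851, D₂ = -851
f: reduced (well bottom): (15,7,15) with a≤c, −a<b≤a
g: translate: b→-7 (≡263 mod 30), so (15,263,1167)→(15,-7,15)
g: flip: (15,-7,15)→(15,7,15)
g: reduced (well bottom): (15,7,15) with a≤c, −a<b≤a
reduced forms (15, 7, 15) vs (15, 7, 15) ⇒ equivalent

yes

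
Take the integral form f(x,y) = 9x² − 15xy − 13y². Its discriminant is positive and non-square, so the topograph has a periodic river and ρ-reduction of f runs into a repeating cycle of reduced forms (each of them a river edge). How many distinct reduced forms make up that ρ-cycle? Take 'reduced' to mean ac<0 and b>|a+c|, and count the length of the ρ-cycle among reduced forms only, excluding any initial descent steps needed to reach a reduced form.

D = 693, ⌊√D⌋ = 26
descent: ρ → (-13,15,9)  [lands on river]
river: ρ → (9,21,-7)
river: ρ → (-7,21,9)
river: ρ → (9,15,-13)
river: ρ → (-13,11,11)
river: ρ → (11,11,-13)
ρ-cycle length = 6 (tail of 1 descent step not counted)

6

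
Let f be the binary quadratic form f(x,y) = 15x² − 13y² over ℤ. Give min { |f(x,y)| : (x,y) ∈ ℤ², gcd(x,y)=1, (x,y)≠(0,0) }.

descent: ρ → (-13,26,2)  [lands on river]
river: ρ → (2,26,-13)
closes: descent 1, river 2
min |a| on river = 2

2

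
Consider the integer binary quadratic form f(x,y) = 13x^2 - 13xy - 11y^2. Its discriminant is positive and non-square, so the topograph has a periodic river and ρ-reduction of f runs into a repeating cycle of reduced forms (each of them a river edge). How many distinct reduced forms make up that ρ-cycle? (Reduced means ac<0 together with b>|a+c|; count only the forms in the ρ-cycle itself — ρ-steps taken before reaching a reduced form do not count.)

D = 741, ⌊√D⌋ = 27
descent: ρ → (-11,13,13)  [lands on river]
river: ρ → (13,13,-11)
river: ρ → (-11,9,15)
river: ρ → (15,21,-5)
river: ρ → (-5,19,19)
river: ρ → (19,19,-5)
river: ρ → (-5,21,15)
river: ρ → (15,9,-11)
ρ-cycle length = 8 (tail of 1 descent step not counted)

8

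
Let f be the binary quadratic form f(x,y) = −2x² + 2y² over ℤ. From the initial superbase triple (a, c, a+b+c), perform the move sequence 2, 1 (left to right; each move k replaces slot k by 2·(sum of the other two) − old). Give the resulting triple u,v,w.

start (-2,2,0) = (f(1,0),f(0,1),f(1,1))
replace slot 2: 2·((-2)+0) − 2 = -6 → (-2,-6,0)
replace slot 1: 2·((-6)+0) − (-2) = -10 → (-10,-6,0)

-10,-6,0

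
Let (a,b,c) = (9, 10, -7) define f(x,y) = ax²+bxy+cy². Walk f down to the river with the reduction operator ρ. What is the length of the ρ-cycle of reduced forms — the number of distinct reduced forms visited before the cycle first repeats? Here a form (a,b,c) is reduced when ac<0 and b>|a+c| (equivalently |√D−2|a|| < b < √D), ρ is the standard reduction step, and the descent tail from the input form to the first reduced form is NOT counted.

D = 352, ⌊√D⌋ = 18
river: ρ → (-7,18,1)
river: ρ → (1,18,-7)
river: ρ → (-7,10,9)
river: ρ → (9,8,-8)
river: ρ → (-8,8,9)
river: ρ → (9,10,-7)
ρ-cycle length = 6 (tail of 0 descent steps not counted)

6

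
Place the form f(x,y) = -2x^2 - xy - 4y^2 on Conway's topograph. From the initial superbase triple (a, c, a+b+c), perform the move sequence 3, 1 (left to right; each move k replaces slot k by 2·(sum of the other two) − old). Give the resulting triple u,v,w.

start (-2,-4,-7) = (f(1,0),f(0,1),f(1,1))
replace slot 3: 2·((-2)+(-4)) − (-7) = -5 → (-2,-4,-5)
replace slot 1: 2·((-4)+(-5)) − (-2) = -16 → (-16,-4,-5)

-16,-4,-5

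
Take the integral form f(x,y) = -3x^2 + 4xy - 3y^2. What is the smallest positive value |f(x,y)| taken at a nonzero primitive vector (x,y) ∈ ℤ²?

translate: b→2 (≡-4 mod 6), so (3,-4,3)→(3,2,2)
flip: (3,2,2)→(2,-2,3)
translate: b→2 (≡-2 mod 4), so (2,-2,3)→(2,2,3)
reduced (well bottom): (2,2,3) with a≤c, −a<b≤a
well minimum |f| = |-2| = 2 (negative-definite)

2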